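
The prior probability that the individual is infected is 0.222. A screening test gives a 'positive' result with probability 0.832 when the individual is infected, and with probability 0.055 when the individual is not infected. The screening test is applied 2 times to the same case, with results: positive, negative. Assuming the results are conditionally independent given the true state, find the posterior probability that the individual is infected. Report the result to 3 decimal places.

Posterior P(H) ≈ 0.434

Let H be the event that the individual is infected; start with P(H) = 0.222. P('positive'|H) = 0.832, P('positive'|¬H) = 0.055.
Update on result 1 ('positive'): P(H) ← 0.832·0.2220 / (0.832·0.2220 + 0.055·0.7780) = 0.18470/0.22749 = 0.8119.
Update on result 2 ('negative'): P(H) ← 0.168·0.8119 / (0.168·0.8119 + 0.945·0.1881) = 0.13640/0.31415 = 0.4342.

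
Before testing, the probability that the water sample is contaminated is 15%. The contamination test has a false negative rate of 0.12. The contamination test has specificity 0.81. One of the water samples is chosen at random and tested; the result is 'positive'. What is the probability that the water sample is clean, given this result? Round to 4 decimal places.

P(¬H | E) ≈ 0.5503

Let H be the event that the water sample is contaminated. P(H) = 0.15, so P(¬H) = 0.85. With E the 'positive' result, P(E|H) = 0.88 and P(E|¬H) = 0.19.
P(E) = 0.88·0.15 + 0.19·0.85 = 0.13200 + 0.16150 = 0.29350.
By Bayes' theorem, P(H|E) = 0.13200 / 0.29350 = 0.4497. Hence P(¬H|E) = 1 − 0.4497 = 0.5503.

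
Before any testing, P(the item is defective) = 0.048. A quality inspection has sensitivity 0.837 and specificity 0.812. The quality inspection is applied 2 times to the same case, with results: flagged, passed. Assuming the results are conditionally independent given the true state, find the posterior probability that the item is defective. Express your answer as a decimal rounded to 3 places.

Posterior P(H) ≈ 0.043

With H the event that the item is defective, the joint likelihood of the observed sequence is P(data|H) = 0.837·0.163 = 0.13643 and P(data|¬H) = 0.188·0.812 = 0.15266.
Bayes: P(H|data) = 0.048·0.13643 / (0.048·0.13643 + 0.952·0.15266) = 0.0065487/0.15188 = 0.0431.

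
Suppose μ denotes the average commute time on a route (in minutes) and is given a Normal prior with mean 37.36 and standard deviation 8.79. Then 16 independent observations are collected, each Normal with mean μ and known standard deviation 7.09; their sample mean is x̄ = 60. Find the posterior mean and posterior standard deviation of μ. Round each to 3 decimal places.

With known σ, the Normal prior is conjugate. Weight on the data is w = (n/σ²)/(n/σ² + 1/τ₀²) = 0.318293/(0.318293+0.0129426) = 0.96093.
Posterior mean = w·x̄ + (1−w)·μ₀ = 0.96093·60 + 0.039074·37.36 = 59.115. Posterior variance = 1/(0.318293+0.0129426) = 3.01900, so SD = 1.738.

Posterior mean ≈ 59.115; posterior SD ≈ 1.738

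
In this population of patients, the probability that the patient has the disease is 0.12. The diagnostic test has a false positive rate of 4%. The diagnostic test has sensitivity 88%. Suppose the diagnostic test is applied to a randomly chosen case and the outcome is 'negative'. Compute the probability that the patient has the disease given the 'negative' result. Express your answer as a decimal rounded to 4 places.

Let H be the event that the patient has the disease. P(H) = 0.12, so P(¬H) = 0.88. With E the 'negative' result, P(E|H) = 0.12 and P(E|¬H) = 0.96.
P(E) = 0.12·0.12 + 0.96·0.88 = 0.014400 + 0.84480 = 0.85920.
By Bayes' theorem, P(H|E) = 0.014400 / 0.85920 = 0.0168.

P(H | E) ≈ 0.0168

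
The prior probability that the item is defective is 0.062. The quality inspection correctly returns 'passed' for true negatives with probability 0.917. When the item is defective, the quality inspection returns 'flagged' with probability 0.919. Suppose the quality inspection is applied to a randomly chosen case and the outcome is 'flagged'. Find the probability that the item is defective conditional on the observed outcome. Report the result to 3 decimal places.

P(H | E) ≈ 0.423

Write H for 'the item is defective'. Prior odds H:¬H = 0.062/0.938 = 0.066098. For the 'flagged' outcome, the likelihood ratio is 0.919/0.083 = 11.072.
Posterior odds = 0.066098 × 11.072 = 0.73186, so P(H|E) = 0.73186/(1+0.73186) = 0.423.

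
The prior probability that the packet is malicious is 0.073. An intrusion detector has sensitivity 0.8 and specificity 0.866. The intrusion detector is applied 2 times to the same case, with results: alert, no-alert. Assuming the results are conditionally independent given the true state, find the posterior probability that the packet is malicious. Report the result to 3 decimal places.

Posterior P(H) ≈ 0.098

Let H be the event that the packet is malicious; start with P(H) = 0.073. P('alert'|H) = 0.8, P('alert'|¬H) = 0.134.
Update on result 1 ('alert'): P(H) ← 0.8·0.0730 / (0.8·0.0730 + 0.134·0.9270) = 0.058400/0.18262 = 0.3198.
Update on result 2 ('no-alert'): P(H) ← 0.2·0.3198 / (0.2·0.3198 + 0.866·0.6802) = 0.063959/0.65302 = 0.0979.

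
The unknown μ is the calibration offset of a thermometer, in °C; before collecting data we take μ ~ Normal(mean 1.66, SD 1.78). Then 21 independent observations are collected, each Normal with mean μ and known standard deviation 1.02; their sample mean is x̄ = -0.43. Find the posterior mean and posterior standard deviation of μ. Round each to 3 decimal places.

Posterior mean ≈ -0.398; posterior SD ≈ 0.221

Prior precision 1/τ₀² = 1/1.78² = 0.315617; data precision n/σ² = 21/1.02² = 20.1845.
Posterior precision = 0.315617 + 20.1845 = 20.5002, giving posterior SD = 1/√20.5002 = 0.221.
Posterior mean = (0.315617·1.66 + 20.1845·-0.43) / 20.5002 = -0.398.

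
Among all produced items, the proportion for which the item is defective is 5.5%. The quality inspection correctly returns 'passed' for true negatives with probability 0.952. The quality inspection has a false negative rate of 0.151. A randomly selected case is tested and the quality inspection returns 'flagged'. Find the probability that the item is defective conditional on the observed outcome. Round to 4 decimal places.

P(H | E) ≈ 0.5073

Write H for 'the item is defective'. Prior odds H:¬H = 0.055/0.945 = 0.058201. For the 'flagged' outcome, the likelihood ratio is 0.849/0.048 = 17.688.
Posterior odds = 0.058201 × 17.688 = 1.0294, so P(H|E) = 1.0294/(1+1.0294) = 0.5073.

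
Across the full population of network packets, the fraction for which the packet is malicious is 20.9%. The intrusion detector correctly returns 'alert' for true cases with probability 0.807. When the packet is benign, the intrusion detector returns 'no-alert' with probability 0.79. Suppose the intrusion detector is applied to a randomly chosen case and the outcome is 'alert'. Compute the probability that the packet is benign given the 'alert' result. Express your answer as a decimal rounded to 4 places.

Let H be the event that the packet is malicious. P(H) = 0.209, so P(¬H) = 0.791. With E the 'alert' result, P(E|H) = 0.807 and P(E|¬H) = 0.21.
P(E) = 0.807·0.209 + 0.21·0.791 = 0.16866 + 0.16611 = 0.33477.
By Bayes' theorem, P(H|E) = 0.16866 / 0.33477 = 0.5038. Hence P(¬H|E) = 1 − 0.5038 = 0.4962.

P(¬H | E) ≈ 0.4962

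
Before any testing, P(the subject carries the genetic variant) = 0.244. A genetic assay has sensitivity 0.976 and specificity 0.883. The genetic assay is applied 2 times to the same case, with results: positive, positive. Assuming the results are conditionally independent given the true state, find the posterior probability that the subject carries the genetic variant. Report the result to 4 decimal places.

Posterior P(H) ≈ 0.9574

Let H be the event that the subject carries the genetic variant; start with P(H) = 0.244. P('positive'|H) = 0.976, P('positive'|¬H) = 0.117.
Update on result 1 ('positive'): P(H) ← 0.976·0.2440 / (0.976·0.2440 + 0.117·0.7560) = 0.23814/0.32660 = 0.7292.
Update on result 2 ('positive'): P(H) ← 0.976·0.7292 / (0.976·0.7292 + 0.117·0.2708) = 0.71167/0.74336 = 0.9574.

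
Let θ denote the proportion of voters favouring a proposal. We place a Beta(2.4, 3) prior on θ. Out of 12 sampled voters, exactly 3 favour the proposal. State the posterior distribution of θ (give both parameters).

Observing 3 successes and 9 failures updates Beta(2.4, 3) by adding the success and failure counts to the two shape parameters: α = 2.4+3 = 5.4, β = 3+9 = 12.

Posterior: Beta(5.4, 12)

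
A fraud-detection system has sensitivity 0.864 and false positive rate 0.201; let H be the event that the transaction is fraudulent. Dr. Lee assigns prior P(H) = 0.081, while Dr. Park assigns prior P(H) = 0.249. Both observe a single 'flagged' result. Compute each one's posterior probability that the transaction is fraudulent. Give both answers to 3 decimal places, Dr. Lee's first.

The likelihood ratio for a 'flagged' result is 0.864/0.201 = 4.2985.
Dr. Lee: prior odds 0.081/0.919 = 0.088139; posterior odds 0.37887; posterior probability 0.275.
Dr. Park: prior odds 0.249/0.751 = 0.33156; posterior odds 1.4252; posterior probability 0.588.

Dr. Lee: 0.275; Dr. Park: 0.588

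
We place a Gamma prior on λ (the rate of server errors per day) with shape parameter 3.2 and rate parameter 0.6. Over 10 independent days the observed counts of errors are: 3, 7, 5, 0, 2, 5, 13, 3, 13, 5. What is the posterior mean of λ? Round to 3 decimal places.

The Poisson likelihood adds the total count to the shape and the number of exposure periods to the rate. Here ∑xᵢ = 56 and n = 10, so shape 3.2→59.2 and rate 0.6→10.6.
E[λ | data] = 59.2/10.6 = 5.585.

Posterior mean ≈ 5.585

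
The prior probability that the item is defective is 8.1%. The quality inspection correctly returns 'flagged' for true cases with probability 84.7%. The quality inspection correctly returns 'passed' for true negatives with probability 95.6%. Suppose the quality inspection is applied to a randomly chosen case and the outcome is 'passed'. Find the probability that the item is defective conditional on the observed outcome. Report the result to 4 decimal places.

P(H | E) ≈ 0.0139

Write H for 'the item is defective'. Prior odds H:¬H = 0.081/0.919 = 0.088139. For the 'passed' outcome, the likelihood ratio is 0.153/0.956 = 0.16004.
Posterior odds = 0.088139 × 0.16004 = 0.014106, so P(H|E) = 0.014106/(1+0.014106) = 0.0139.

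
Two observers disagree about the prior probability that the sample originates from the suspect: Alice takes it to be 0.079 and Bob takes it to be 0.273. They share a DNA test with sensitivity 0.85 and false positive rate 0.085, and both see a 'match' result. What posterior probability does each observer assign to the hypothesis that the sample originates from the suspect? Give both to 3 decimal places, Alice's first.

The likelihood ratio for a 'match' result is 0.85/0.085 = 10.0000.
Alice: prior odds 0.079/0.921 = 0.085776; posterior odds 0.85776; posterior probability 0.462.
Bob: prior odds 0.273/0.727 = 0.37552; posterior odds 3.7552; posterior probability 0.790.

Alice: 0.462; Bob: 0.790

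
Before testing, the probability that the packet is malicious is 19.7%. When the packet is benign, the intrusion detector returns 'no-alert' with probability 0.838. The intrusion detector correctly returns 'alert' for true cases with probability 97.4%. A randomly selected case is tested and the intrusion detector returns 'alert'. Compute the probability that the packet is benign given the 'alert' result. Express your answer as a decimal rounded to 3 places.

Write H for 'the packet is malicious'. Prior odds H:¬H = 0.197/0.803 = 0.24533. For the 'alert' outcome, the likelihood ratio is 0.974/0.162 = 6.0123.
Posterior odds = 0.24533 × 6.0123 = 1.4750, so P(H|E) = 1.4750/(1+1.4750) = 0.596. Then P(¬H|E) = 1 − 0.596 = 0.404.

P(¬H | E) ≈ 0.404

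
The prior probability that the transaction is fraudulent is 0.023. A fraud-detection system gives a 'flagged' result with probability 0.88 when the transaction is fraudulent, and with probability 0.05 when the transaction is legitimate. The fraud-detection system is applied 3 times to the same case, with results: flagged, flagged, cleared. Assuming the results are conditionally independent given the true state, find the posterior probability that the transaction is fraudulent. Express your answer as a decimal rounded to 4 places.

Posterior P(H) ≈ 0.4795

Let H be the event that the transaction is fraudulent; start with P(H) = 0.023. P('flagged'|H) = 0.88, P('flagged'|¬H) = 0.05.
Update on result 1 ('flagged'): P(H) ← 0.88·0.0230 / (0.88·0.0230 + 0.05·0.9770) = 0.020240/0.069090 = 0.2930.
Update on result 2 ('flagged'): P(H) ← 0.88·0.2930 / (0.88·0.2930 + 0.05·0.7070) = 0.25780/0.29315 = 0.8794.
Update on result 3 ('cleared'): P(H) ← 0.12·0.8794 / (0.12·0.8794 + 0.95·0.1206) = 0.10553/0.22009 = 0.4795.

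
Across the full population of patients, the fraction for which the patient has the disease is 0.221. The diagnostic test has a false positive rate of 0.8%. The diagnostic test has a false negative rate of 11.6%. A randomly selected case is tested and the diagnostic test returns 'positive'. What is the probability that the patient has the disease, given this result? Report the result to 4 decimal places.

P(H | E) ≈ 0.9691

Let H be the event that the patient has the disease. P(H) = 0.221, so P(¬H) = 0.779. With E the 'positive' result, P(E|H) = 0.884 and P(E|¬H) = 0.008.
P(E) = 0.884·0.221 + 0.008·0.779 = 0.19536 + 0.0062320 = 0.20160.
By Bayes' theorem, P(H|E) = 0.19536 / 0.20160 = 0.9691.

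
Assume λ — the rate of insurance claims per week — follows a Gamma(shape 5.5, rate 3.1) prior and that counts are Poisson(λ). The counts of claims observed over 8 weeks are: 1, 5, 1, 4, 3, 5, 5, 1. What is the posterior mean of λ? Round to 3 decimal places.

The Poisson likelihood adds the total count to the shape and the number of exposure periods to the rate. Here ∑xᵢ = 25 and n = 8, so shape 5.5→30.5 and rate 3.1→11.1.
Posterior mean = shape/rate = 30.5/11.1 = 2.748.

Posterior mean ≈ 2.748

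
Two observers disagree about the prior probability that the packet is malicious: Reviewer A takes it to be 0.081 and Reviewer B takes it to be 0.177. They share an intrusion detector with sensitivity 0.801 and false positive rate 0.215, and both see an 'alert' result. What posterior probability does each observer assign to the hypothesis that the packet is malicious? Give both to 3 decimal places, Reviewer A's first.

Reviewer A: 0.247; Reviewer B: 0.445

The likelihood ratio for an 'alert' result is 0.801/0.215 = 3.7256.
Reviewer A: prior odds 0.081/0.919 = 0.088139; posterior odds 0.32837; posterior probability 0.247.
Reviewer B: prior odds 0.177/0.823 = 0.21507; posterior odds 0.80125; posterior probability 0.445.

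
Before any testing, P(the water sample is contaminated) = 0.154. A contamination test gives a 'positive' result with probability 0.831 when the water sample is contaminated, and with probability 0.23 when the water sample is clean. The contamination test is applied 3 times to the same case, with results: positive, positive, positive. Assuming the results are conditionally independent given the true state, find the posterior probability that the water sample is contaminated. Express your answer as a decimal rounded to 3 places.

Posterior P(H) ≈ 0.896

With H the event that the water sample is contaminated, the joint likelihood of the observed sequence is P(data|H) = 0.831·0.831·0.831 = 0.57386 and P(data|¬H) = 0.23·0.23·0.23 = 0.012167.
Bayes: P(H|data) = 0.154·0.57386 / (0.154·0.57386 + 0.846·0.012167) = 0.088374/0.098667 = 0.8957.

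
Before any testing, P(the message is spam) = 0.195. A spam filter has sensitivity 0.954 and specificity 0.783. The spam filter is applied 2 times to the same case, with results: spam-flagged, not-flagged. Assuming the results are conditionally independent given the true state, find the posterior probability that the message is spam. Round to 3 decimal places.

With H the event that the message is spam, the joint likelihood of the observed sequence is P(data|H) = 0.954·0.046 = 0.043884 and P(data|¬H) = 0.217·0.783 = 0.16991.
Bayes: P(H|data) = 0.195·0.043884 / (0.195·0.043884 + 0.805·0.16991) = 0.0085574/0.14534 = 0.0589.

Posterior P(H) ≈ 0.059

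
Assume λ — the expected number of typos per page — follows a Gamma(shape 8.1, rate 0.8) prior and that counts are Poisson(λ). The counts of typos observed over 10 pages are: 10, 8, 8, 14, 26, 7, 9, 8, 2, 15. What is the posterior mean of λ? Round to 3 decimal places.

Posterior mean ≈ 10.657

The Poisson likelihood adds the total count to the shape and the number of exposure periods to the rate. Here ∑xᵢ = 107 and n = 10, so shape 8.1→115.1 and rate 0.8→10.8.
Posterior mean = shape/rate = 115.1/10.8 = 10.657.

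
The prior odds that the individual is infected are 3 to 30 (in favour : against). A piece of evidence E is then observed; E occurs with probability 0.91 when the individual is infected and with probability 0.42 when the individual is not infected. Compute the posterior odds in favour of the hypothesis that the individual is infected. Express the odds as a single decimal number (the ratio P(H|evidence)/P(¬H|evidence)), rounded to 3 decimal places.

Prior odds = 3/30 = 0.10000.
Likelihood ratio for E = 0.91/0.42 = 2.1667.
Posterior odds = prior odds × LR = 0.21667.

Posterior odds ≈ 0.217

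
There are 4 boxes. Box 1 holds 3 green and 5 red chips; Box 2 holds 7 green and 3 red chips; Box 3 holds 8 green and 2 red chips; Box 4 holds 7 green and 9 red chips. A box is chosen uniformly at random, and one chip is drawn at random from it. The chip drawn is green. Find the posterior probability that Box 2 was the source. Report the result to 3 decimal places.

Posterior probability ≈ 0.303

Tabulate prior·likelihood by source: [1] prior 0.25, lik 0.375, product 0.09375; [2] prior 0.25, lik 0.7, product 0.1750; [3] prior 0.25, lik 0.8, product 0.2000; [4] prior 0.25, lik 0.4375, product 0.1094.
Normalizing constant = 0.57812; the posterior for Box 2 is its product over the sum, 0.1750/0.57812 = 0.303.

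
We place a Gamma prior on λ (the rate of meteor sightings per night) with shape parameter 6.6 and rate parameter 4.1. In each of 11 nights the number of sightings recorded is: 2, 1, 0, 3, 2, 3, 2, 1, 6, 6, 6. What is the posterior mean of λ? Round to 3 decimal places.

Posterior mean ≈ 2.556

Total count ∑xᵢ = 32 over n = 11 nights.
Gamma is conjugate to the Poisson likelihood: posterior is Gamma(shape = 6.6+32 = 38.6, rate = 4.1+11 = 15.1).
E[λ | data] = 38.6/15.1 = 2.556.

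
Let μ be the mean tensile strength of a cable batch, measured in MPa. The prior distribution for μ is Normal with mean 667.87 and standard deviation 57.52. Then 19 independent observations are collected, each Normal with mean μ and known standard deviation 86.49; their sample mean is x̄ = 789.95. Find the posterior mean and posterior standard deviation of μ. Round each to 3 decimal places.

Posterior mean ≈ 776.968; posterior SD ≈ 18.757

With known σ, the Normal prior is conjugate. Weight on the data is w = (n/σ²)/(n/σ² + 1/τ₀²) = 0.00253993/(0.00253993+0.00030225) = 0.89366.
Posterior mean = w·x̄ + (1−w)·μ₀ = 0.89366·789.95 + 0.10634·667.87 = 776.968. Posterior variance = 1/(0.00253993+0.00030225) = 351.843, so SD = 18.757.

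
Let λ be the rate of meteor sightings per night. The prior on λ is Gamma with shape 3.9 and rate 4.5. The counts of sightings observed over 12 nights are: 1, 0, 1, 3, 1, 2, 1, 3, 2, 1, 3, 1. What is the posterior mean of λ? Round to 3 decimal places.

Posterior mean ≈ 1.388

The Poisson likelihood adds the total count to the shape and the number of exposure periods to the rate. Here ∑xᵢ = 19 and n = 12, so shape 3.9→22.9 and rate 4.5→16.5.
E[λ | data] = 22.9/16.5 = 1.388.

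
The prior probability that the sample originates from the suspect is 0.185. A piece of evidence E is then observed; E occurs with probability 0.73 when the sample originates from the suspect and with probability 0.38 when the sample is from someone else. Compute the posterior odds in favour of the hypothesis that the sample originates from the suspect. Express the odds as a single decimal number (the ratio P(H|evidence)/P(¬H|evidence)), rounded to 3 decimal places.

Posterior odds ≈ 0.436

Prior odds = 0.185/(1−0.185) = 0.22699.
Likelihood ratio for E = 0.73/0.38 = 1.9211.
Posterior odds = prior odds × LR = 0.43607.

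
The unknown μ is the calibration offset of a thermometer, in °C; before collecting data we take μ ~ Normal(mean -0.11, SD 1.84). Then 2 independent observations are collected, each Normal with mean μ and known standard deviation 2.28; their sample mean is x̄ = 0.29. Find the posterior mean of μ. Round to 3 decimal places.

With known σ, the Normal prior is conjugate. Weight on the data is w = (n/σ²)/(n/σ² + 1/τ₀²) = 0.384734/(0.384734+0.295369) = 0.56570.
Posterior mean = w·x̄ + (1−w)·μ₀ = 0.56570·0.29 + 0.43430·-0.11 = 0.116.

Posterior mean ≈ 0.116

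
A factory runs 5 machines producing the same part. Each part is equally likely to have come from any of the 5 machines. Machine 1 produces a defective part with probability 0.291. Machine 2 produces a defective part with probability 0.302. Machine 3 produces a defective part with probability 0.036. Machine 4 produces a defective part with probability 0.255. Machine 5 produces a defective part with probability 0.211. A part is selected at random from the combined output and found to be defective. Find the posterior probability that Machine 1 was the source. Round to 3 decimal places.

Posterior probability ≈ 0.266

Tabulate prior·likelihood by source: [1] prior 0.2, lik 0.291, product 0.05820; [2] prior 0.2, lik 0.302, product 0.06040; [3] prior 0.2, lik 0.036, product 0.007200; [4] prior 0.2, lik 0.255, product 0.05100; [5] prior 0.2, lik 0.211, product 0.04220.
Normalizing constant = 0.21900; the posterior for Machine 1 is its product over the sum, 0.05820/0.21900 = 0.266.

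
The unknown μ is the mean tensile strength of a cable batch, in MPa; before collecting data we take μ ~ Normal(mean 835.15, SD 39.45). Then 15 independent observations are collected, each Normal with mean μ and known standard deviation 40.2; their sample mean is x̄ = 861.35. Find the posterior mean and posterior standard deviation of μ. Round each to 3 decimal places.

Prior precision 1/τ₀² = 1/39.45² = 0.00064255; data precision n/σ² = 15/40.2² = 0.00928195.
Posterior precision = 0.00064255 + 0.00928195 = 0.00992450, giving posterior SD = 1/√0.00992450 = 10.038.
Posterior mean = (0.00064255·835.15 + 0.00928195·861.35) / 0.00992450 = 859.654.

Posterior mean ≈ 859.654; posterior SD ≈ 10.038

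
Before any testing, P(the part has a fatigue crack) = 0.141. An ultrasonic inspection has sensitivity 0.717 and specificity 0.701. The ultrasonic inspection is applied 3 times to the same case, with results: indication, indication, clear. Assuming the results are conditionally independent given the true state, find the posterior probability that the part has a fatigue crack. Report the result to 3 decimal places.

Posterior P(H) ≈ 0.276

With H the event that the part has a fatigue crack, the joint likelihood of the observed sequence is P(data|H) = 0.717·0.717·0.283 = 0.14549 and P(data|¬H) = 0.299·0.299·0.701 = 0.062670.
Bayes: P(H|data) = 0.141·0.14549 / (0.141·0.14549 + 0.859·0.062670) = 0.020514/0.074347 = 0.2759.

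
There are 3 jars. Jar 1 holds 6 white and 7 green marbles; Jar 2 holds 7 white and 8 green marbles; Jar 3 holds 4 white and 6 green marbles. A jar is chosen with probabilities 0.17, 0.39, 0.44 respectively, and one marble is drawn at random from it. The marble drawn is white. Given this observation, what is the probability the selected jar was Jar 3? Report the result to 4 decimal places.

P(white|Jar 1) = 0.4615; P(white|Jar 2) = 0.4667; P(white|Jar 3) = 0.4.
Prior × likelihood for each source: 0.17·0.4615=0.07846, 0.39·0.4667=0.1820, 0.44·0.4=0.1760. Summing gives P(white) = 0.43646.
P(Jar 3 | white) = 0.1760 / 0.43646 = 0.4032.

Posterior probability ≈ 0.4032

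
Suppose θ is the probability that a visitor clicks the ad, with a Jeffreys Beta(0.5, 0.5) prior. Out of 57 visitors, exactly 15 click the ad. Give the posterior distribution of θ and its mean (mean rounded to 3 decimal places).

The binomial likelihood is conjugate to the Beta prior: with 15 successes and 42 failures, the posterior is Beta(0.5+15, 0.5+42) = Beta(15.5, 42.5).
Posterior mean = α/(α+β) = 15.5/58 = 0.267.

Posterior: Beta(15.5, 42.5); mean ≈ 0.267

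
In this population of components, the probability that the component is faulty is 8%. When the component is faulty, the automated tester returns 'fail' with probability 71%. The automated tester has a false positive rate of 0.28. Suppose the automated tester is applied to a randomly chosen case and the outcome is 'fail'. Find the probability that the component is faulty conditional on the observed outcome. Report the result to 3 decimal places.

P(H | E) ≈ 0.181

Write H for 'the component is faulty'. Prior odds H:¬H = 0.08/0.92 = 0.086957. For the 'fail' outcome, the likelihood ratio is 0.71/0.28 = 2.5357.
Posterior odds = 0.086957 × 2.5357 = 0.22050, so P(H|E) = 0.22050/(1+0.22050) = 0.181.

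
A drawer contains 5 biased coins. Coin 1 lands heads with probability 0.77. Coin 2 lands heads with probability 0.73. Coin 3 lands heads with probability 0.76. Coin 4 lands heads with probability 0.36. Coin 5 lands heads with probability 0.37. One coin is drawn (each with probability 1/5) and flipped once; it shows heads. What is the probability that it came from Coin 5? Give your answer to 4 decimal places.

P(heads|C1) = 0.77; P(heads|C2) = 0.73; P(heads|C3) = 0.76; P(heads|C4) = 0.36; P(heads|C5) = 0.37.
Prior × likelihood for each source: 0.2·0.77=0.1540, 0.2·0.73=0.1460, 0.2·0.76=0.1520, 0.2·0.36=0.07200, 0.2·0.37=0.07400. Summing gives P(heads) = 0.59800.
P(Coin 5 | heads) = 0.07400 / 0.59800 = 0.1237.

Posterior probability ≈ 0.1237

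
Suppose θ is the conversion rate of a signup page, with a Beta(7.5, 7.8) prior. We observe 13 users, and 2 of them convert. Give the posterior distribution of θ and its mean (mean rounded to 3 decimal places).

Observing 2 successes and 11 failures updates Beta(7.5, 7.8) by adding the success and failure counts to the two shape parameters: α = 7.5+2 = 9.5, β = 7.8+11 = 18.8.
E[θ | data] = 9.5/(9.5+18.8) = 0.336.

Posterior: Beta(9.5, 18.8); mean ≈ 0.336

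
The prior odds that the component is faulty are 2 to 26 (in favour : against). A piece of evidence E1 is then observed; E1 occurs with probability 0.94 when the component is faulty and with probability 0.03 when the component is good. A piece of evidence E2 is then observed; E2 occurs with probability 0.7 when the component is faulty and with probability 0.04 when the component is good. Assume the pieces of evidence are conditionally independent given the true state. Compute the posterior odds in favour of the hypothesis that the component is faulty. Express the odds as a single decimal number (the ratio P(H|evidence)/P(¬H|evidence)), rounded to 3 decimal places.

Prior odds = 2/26 = 0.076923.
Likelihood ratio for E1 = 0.94/0.03 = 31.333.
Likelihood ratio for E2 = 0.7/0.04 = 17.500.
Posterior odds = prior odds × LR₁ × LR₂ = 42.179.

Posterior odds ≈ 42.179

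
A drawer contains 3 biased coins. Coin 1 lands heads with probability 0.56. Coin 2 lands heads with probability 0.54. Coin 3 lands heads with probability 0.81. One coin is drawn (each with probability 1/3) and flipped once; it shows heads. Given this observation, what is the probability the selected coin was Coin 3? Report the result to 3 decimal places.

P(heads|C1) = 0.56; P(heads|C2) = 0.54; P(heads|C3) = 0.81.
Prior × likelihood for each source: 0.333333·0.56=0.1867, 0.333333·0.54=0.1800, 0.333333·0.81=0.2700. Summing gives P(heads) = 0.63667.
P(Coin 3 | heads) = 0.2700 / 0.63667 = 0.424.

Posterior probability ≈ 0.424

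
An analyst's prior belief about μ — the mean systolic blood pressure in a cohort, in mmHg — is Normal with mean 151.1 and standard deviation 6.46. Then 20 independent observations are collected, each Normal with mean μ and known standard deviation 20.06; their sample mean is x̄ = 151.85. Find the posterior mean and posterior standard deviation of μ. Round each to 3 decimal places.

Posterior mean ≈ 151.606; posterior SD ≈ 3.684

Prior precision 1/τ₀² = 1/6.46² = 0.0239627; data precision n/σ² = 20/20.06² = 0.0497013.
Posterior precision = 0.0239627 + 0.0497013 = 0.0736640, giving posterior SD = 1/√0.0736640 = 3.684.
Posterior mean = (0.0239627·151.1 + 0.0497013·151.85) / 0.0736640 = 151.606.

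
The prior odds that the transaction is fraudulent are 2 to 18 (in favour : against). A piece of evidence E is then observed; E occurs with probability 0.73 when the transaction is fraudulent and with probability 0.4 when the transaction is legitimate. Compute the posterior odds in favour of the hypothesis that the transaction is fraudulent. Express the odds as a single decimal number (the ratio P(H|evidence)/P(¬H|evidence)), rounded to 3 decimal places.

Prior odds = 2/18 = 0.11111.
Likelihood ratio for E = 0.73/0.4 = 1.8250.
Posterior odds = prior odds × LR = 0.20278.

Posterior odds ≈ 0.203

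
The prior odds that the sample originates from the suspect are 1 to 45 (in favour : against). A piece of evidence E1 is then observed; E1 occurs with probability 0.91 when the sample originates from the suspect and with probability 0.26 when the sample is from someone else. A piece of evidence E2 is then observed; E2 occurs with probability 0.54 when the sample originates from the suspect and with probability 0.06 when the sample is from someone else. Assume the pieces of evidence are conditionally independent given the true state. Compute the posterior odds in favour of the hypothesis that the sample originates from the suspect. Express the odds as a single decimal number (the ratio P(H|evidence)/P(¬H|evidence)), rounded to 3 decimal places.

Posterior odds ≈ 0.700

Prior odds = 1/45 = 0.022222. In log-odds, ln(0.022222) = -3.8067.
Add log likelihood ratios: ln(3.5000) + ln(9.0000) = 3.4500.
Posterior log-odds = -0.35667, so posterior odds = exp(-0.35667) = 0.70000.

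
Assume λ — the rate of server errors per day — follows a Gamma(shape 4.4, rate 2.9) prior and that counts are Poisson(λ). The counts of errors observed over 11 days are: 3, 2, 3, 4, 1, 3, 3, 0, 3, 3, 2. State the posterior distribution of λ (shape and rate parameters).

The Poisson likelihood adds the total count to the shape and the number of exposure periods to the rate. Here ∑xᵢ = 27 and n = 11, so shape 4.4→31.4 and rate 2.9→13.9.

Posterior: Gamma(shape=31.4, rate=13.9)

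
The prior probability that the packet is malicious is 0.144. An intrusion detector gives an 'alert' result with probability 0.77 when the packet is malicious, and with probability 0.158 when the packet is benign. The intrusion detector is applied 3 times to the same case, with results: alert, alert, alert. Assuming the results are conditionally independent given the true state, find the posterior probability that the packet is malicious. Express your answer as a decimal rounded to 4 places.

Posterior P(H) ≈ 0.9512

Let H be the event that the packet is malicious; start with P(H) = 0.144. P('alert'|H) = 0.77, P('alert'|¬H) = 0.158.
Update on result 1 ('alert'): P(H) ← 0.77·0.1440 / (0.77·0.1440 + 0.158·0.8560) = 0.11088/0.24613 = 0.4505.
Update on result 2 ('alert'): P(H) ← 0.77·0.4505 / (0.77·0.4505 + 0.158·0.5495) = 0.34688/0.43370 = 0.7998.
Update on result 3 ('alert'): P(H) ← 0.77·0.7998 / (0.77·0.7998 + 0.158·0.2002) = 0.61586/0.64749 = 0.9512.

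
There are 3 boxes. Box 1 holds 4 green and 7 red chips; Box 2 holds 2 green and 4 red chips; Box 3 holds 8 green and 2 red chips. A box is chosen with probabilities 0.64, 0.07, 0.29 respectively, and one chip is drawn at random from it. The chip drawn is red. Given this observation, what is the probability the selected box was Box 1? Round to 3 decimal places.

Posterior probability ≈ 0.796

P(red|Box 1) = 0.6364; P(red|Box 2) = 0.6667; P(red|Box 3) = 0.2.
Prior × likelihood for each source: 0.64·0.6364=0.4073, 0.07·0.6667=0.04667, 0.29·0.2=0.05800. Summing gives P(red) = 0.51194.
P(Box 1 | red) = 0.4073 / 0.51194 = 0.796.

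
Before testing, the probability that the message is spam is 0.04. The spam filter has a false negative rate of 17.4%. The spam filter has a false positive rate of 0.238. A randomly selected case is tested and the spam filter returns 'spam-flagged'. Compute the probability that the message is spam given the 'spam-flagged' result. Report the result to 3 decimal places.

P(H | E) ≈ 0.126

Let H be the event that the message is spam. P(H) = 0.04, so P(¬H) = 0.96. With E the 'spam-flagged' result, P(E|H) = 0.826 and P(E|¬H) = 0.238.
P(E) = 0.826·0.04 + 0.238·0.96 = 0.033040 + 0.22848 = 0.26152.
By Bayes' theorem, P(H|E) = 0.033040 / 0.26152 = 0.126.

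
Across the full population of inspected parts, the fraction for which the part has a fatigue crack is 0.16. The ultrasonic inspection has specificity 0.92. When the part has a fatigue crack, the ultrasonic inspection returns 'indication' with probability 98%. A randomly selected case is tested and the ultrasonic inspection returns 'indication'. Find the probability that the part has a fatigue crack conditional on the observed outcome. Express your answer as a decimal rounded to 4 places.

P(H | E) ≈ 0.7000

Write H for 'the part has a fatigue crack'. Prior odds H:¬H = 0.16/0.84 = 0.19048. For the 'indication' outcome, the likelihood ratio is 0.98/0.08 = 12.250.
Posterior odds = 0.19048 × 12.250 = 2.3333, so P(H|E) = 2.3333/(1+2.3333) = 0.7000.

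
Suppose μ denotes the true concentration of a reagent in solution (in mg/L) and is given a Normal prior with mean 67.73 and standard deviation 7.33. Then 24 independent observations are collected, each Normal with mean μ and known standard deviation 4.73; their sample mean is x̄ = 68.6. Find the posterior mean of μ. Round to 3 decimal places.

With known σ, the Normal prior is conjugate. Weight on the data is w = (n/σ²)/(n/σ² + 1/τ₀²) = 1.07273/(1.07273+0.0186120) = 0.98295.
Posterior mean = w·x̄ + (1−w)·μ₀ = 0.98295·68.6 + 0.017054·67.73 = 68.585.

Posterior mean ≈ 68.585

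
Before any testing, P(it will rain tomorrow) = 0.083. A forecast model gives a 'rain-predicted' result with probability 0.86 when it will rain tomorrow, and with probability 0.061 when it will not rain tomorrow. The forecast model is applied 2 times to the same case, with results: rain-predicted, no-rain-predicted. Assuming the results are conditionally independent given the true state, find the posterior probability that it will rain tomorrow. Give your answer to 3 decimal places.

Let H be the event that it will rain tomorrow; start with P(H) = 0.083. P('rain-predicted'|H) = 0.86, P('rain-predicted'|¬H) = 0.061.
Update on result 1 ('rain-predicted'): P(H) ← 0.86·0.0830 / (0.86·0.0830 + 0.061·0.9170) = 0.071380/0.12732 = 0.5606.
Update on result 2 ('no-rain-predicted'): P(H) ← 0.14·0.5606 / (0.14·0.5606 + 0.939·0.4394) = 0.078491/0.49104 = 0.1598.

Posterior P(H) ≈ 0.160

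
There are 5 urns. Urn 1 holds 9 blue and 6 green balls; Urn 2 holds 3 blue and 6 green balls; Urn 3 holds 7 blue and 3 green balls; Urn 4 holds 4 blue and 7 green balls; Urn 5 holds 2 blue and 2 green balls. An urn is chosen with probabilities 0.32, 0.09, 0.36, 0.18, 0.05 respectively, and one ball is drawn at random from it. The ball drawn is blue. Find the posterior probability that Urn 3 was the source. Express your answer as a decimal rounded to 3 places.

Posterior probability ≈ 0.446

P(blue|Urn 1) = 0.6; P(blue|Urn 2) = 0.3333; P(blue|Urn 3) = 0.7; P(blue|Urn 4) = 0.3636; P(blue|Urn 5) = 0.5.
Prior × likelihood for each source: 0.32·0.6=0.1920, 0.09·0.3333=0.03000, 0.36·0.7=0.2520, 0.18·0.3636=0.06545, 0.05·0.5=0.02500. Summing gives P(blue) = 0.56445.
P(Urn 3 | blue) = 0.2520 / 0.56445 = 0.446.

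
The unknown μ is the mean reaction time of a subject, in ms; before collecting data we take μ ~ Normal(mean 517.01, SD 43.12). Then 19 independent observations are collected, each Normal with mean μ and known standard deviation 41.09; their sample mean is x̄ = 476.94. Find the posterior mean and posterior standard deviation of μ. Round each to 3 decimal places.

Prior precision 1/τ₀² = 1/43.12² = 0.00053783; data precision n/σ² = 19/41.09² = 0.0112533.
Posterior precision = 0.00053783 + 0.0112533 = 0.0117912, giving posterior SD = 1/√0.0117912 = 9.209.
Posterior mean = (0.00053783·517.01 + 0.0112533·476.94) / 0.0117912 = 478.768.

Posterior mean ≈ 478.768; posterior SD ≈ 9.209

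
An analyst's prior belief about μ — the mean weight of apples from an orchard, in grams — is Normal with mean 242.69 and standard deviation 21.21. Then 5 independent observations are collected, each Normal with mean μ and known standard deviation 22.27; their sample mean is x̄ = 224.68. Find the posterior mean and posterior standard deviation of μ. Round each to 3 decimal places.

Posterior mean ≈ 227.934; posterior SD ≈ 9.015

Prior precision 1/τ₀² = 1/21.21² = 0.00222289; data precision n/σ² = 5/22.27² = 0.0100816.
Posterior precision = 0.00222289 + 0.0100816 = 0.0123045, giving posterior SD = 1/√0.0123045 = 9.015.
Posterior mean = (0.00222289·242.69 + 0.0100816·224.68) / 0.0123045 = 227.934.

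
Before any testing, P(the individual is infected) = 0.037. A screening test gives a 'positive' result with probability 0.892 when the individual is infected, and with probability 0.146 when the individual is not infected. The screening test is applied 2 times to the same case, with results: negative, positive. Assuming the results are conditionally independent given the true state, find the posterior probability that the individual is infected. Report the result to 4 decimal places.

Posterior P(H) ≈ 0.0288

With H the event that the individual is infected, the joint likelihood of the observed sequence is P(data|H) = 0.108·0.892 = 0.096336 and P(data|¬H) = 0.854·0.146 = 0.12468.
Bayes: P(H|data) = 0.037·0.096336 / (0.037·0.096336 + 0.963·0.12468) = 0.0035644/0.12364 = 0.0288.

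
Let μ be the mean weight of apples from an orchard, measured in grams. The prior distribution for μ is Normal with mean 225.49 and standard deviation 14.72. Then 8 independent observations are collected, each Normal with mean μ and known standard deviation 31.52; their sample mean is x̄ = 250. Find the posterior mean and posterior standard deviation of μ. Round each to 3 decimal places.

With known σ, the Normal prior is conjugate. Weight on the data is w = (n/σ²)/(n/σ² + 1/τ₀²) = 0.00805226/(0.00805226+0.00461513) = 0.63567.
Posterior mean = w·x̄ + (1−w)·μ₀ = 0.63567·250 + 0.36433·225.49 = 241.070. Posterior variance = 1/(0.00805226+0.00461513) = 78.9429, so SD = 8.885.

Posterior mean ≈ 241.070; posterior SD ≈ 8.885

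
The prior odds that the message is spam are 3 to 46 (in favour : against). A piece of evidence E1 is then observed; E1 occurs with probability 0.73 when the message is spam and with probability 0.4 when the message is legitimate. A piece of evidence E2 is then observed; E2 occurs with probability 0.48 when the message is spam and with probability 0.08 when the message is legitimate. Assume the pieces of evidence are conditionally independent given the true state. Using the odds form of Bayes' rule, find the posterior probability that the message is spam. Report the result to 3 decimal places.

Prior odds = 3/46 = 0.065217. In log-odds, ln(0.065217) = -2.7300.
Add log likelihood ratios: ln(1.8250) + ln(6.0000) = 2.3933.
Posterior log-odds = -0.33669, so posterior odds = exp(-0.33669) = 0.71413. Converting, P(H|E) = 0.71413/1.7141 = 0.417.

Posterior probability ≈ 0.417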